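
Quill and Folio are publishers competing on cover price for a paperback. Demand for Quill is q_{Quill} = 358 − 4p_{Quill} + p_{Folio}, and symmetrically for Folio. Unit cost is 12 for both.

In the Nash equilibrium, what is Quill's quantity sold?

Quill's profit: π = (p_{Quill} − 12)(358 − 4p_{Quill} + p_{Folio}).
∂π/∂p_{Quill} = 406 − 8p_{Quill} + p_{Folio} = 0 ⇒ p_{Quill} = 50.75 + 0.125p_{Folio}.
By symmetry p_{Folio} = p_{Quill}; substituting into the reaction function, 0.875p_{Quill} = 50.75 and p_{Quill} = 58.
q_{Quill} = 358 − 4·58 + 58 = 184.

184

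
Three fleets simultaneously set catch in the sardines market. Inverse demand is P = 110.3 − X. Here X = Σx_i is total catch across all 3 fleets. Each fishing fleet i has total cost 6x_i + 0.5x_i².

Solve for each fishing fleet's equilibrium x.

A representative fishing fleet's profit is π_i = x_i(110.3 − X) − 6x_i − 0.5x_i², with X = x_i + Σ_{j≠i} x_j.
First-order condition: 104.3 − 3x_i − Σ_{j≠i} x_j = 0.
With identical fishing fleets, set every x_j = x: then 104.3 − 3x − 2x = 0, i.e. x = 104.3/5 = 20.86.

20.86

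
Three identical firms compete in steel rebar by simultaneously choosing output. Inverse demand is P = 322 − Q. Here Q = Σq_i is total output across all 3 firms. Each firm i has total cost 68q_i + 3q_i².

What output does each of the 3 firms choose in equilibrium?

A representative firm's profit is π_i = q_i(322 − Q) − 68q_i − 3q_i², with Q = q_i + Σ_{j≠i} q_j.
First-order condition: 254 − 8q_i − Σ_{j≠i} q_j = 0.
Imposing symmetry (q_j = q for all j) turns Σ_{j≠i} q_j into 2q, so 254 = 10q and q = 25.4.

25.4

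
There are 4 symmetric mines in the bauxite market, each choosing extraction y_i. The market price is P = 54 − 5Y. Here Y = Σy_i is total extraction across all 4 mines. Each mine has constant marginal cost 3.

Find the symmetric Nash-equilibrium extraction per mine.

A representative mine's profit is π_i = y_i(54 − 5Y) − 3y_i, with Y = y_i + Σ_{j≠i} y_j.
First-order condition: 51 − 10y_i − 5Σ_{j≠i} y_j = 0.
In a symmetric equilibrium every mine chooses the same y, so Σ_{j≠i} y_j = 3y. The condition becomes 51 − 25y = 0, giving y = 51/25 = 2.04.

2.04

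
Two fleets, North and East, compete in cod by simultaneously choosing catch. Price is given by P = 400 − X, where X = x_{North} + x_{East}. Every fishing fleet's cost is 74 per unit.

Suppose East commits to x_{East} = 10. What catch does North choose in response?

158

Fishing fleet North's profit: π = x_{North}(400 − (x_{North} + x_{East})) − 74x_{North}.
∂π/∂x_{North} = 326 − 2x_{North} − x_{East} = 0, so x_{North} = 163 − 0.5x_{East}.
At x_{East} = 10: x_{North} = 163 − 0.5·10 = 158.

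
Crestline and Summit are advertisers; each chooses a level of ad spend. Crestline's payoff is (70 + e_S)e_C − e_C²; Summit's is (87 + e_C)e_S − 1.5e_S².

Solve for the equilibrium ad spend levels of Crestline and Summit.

59.4, 48.8

Expanding Crestline's payoff: 70e_C + e_Se_C − e_C².
∂π/∂e_C = 70 + e_S − 2e_C = 0, so e_C = 35 + 0.5e_S.
Likewise for Summit: e_S = 29 + (1/3)e_C.
Substituting the second reaction function into the first: e_C = 35 + 0.5(29 + (1/3)e_C), which gives (5/6)e_C = 49.5 ⇒ e_C = 59.4.
Then e_S = 29 + (1/3)·59.4 = 48.8.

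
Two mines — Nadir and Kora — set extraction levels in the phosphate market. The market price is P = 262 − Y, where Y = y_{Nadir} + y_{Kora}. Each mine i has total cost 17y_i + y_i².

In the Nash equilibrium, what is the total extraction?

98

Mine Nadir's profit: π = y_{Nadir}(262 − (y_{Nadir} + y_{Kora})) − 17y_{Nadir} − y_{Nadir}².
∂π/∂y_{Nadir} = 245 − 4y_{Nadir} − y_{Kora} = 0, so y_{Nadir} = 61.25 − 0.25y_{Kora}.
Setting y_{Nadir} = y_{Kora} in the reaction function: y_{Nadir} = 61.25 − 0.25y_{Nadir}, so y_{Nadir} = 61.25 / 1.25 = 49.
Total extraction: 49 + 49 = 98.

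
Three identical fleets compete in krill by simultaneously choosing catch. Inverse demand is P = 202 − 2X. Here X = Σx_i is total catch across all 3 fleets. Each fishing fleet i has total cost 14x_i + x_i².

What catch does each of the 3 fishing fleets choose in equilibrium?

A representative fishing fleet's profit is π_i = x_i(202 − 2X) − 14x_i − x_i², with X = x_i + Σ_{j≠i} x_j.
First-order condition: 188 − 6x_i − 2Σ_{j≠i} x_j = 0.
Imposing symmetry (x_j = x for all j) turns Σ_{j≠i} x_j into 2x, so 188 = 10x and x = 18.8.

18.8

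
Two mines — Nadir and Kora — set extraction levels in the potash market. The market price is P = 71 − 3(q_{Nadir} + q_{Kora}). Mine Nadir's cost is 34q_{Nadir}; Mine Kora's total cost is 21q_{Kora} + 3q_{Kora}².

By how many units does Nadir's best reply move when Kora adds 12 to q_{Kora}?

-6

Mine Nadir's profit: π = q_{Nadir}(71 − 3(q_{Nadir} + q_{Kora})) − 34q_{Nadir}.
∂π/∂q_{Nadir} = 37 − 6q_{Nadir} − 3q_{Kora} = 0, so q_{Nadir} = 37/6 − 0.5q_{Kora}.
The reaction-function slope is −0.5, so a 12-unit rise in q_{Kora} moves q_{Nadir} by −0.5 × 12 = −6. Nadir's best response falls — the actions are strategic substitutes.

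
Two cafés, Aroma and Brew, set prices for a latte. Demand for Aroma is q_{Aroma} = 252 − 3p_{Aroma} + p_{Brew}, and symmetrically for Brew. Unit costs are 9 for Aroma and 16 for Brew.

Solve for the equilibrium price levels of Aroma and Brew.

56.4, 59.4

Aroma's profit: π = (p_{Aroma} − 9)(252 − 3p_{Aroma} + p_{Brew}).
∂π/∂p_{Aroma} = 279 − 6p_{Aroma} + p_{Brew} = 0 ⇒ p_{Aroma} = 46.5 + (1/6)p_{Brew}.
Similarly p_{Brew} = 50 + (1/6)p_{Aroma}.
Solving the two reaction functions simultaneously: (1 − (1/6)(1/6))p_{Aroma} = 46.5 + (1/6)·50, so (35/36)p_{Aroma} = 329/6 and p_{Aroma} = 56.4.
Then p_{Brew} = 50 + (1/6)·56.4 = 59.4.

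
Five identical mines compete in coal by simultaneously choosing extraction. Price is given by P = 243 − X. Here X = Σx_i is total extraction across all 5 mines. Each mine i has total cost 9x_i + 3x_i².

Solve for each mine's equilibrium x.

A representative mine's profit is π_i = x_i(243 − X) − 9x_i − 3x_i², with X = x_i + Σ_{j≠i} x_j.
First-order condition: 234 − 8x_i − Σ_{j≠i} x_j = 0.
Imposing symmetry (x_j = x for all j) turns Σ_{j≠i} x_j into 4x, so 234 = 12x and x = 19.5.

19.5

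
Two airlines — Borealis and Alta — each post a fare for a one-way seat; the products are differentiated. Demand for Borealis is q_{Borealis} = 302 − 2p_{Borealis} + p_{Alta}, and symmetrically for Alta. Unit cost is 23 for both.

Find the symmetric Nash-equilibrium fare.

116

Borealis's profit: π = (p_{Borealis} − 23)(302 − 2p_{Borealis} + p_{Alta}).
∂π/∂p_{Borealis} = 348 − 4p_{Borealis} + p_{Alta} = 0 ⇒ p_{Borealis} = 87 + 0.25p_{Alta}.
Setting p_{Borealis} = p_{Alta} in the reaction function: p_{Borealis} = 87 + 0.25p_{Borealis}, so p_{Borealis} = 87 / 0.75 = 116.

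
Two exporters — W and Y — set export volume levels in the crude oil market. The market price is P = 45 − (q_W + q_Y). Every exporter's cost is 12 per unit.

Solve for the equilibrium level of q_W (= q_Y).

Exporter W's profit: π = q_W(45 − (q_W + q_Y)) − 12q_W.
∂π/∂q_W = 33 − 2q_W − q_Y = 0, so q_W = 16.5 − 0.5q_Y.
Setting q_W = q_Y in the reaction function: q_W = 16.5 − 0.5q_W, so q_W = 16.5 / 1.5 = 11.

11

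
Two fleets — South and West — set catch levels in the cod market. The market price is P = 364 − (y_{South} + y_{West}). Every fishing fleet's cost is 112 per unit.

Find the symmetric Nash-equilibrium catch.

84

Fishing fleet South's profit: π = y_{South}(364 − (y_{South} + y_{West})) − 112y_{South}.
∂π/∂y_{South} = 252 − 2y_{South} − y_{West} = 0, so y_{South} = 126 − 0.5y_{West}.
The game is symmetric, so in equilibrium y_{West} = y_{South}: the reaction function gives 1.5y_{South} = 126, hence y_{South} = 84.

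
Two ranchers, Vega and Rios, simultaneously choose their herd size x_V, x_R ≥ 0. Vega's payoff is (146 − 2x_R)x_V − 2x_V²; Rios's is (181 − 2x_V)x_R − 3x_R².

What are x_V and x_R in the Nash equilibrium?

Expanding Vega's payoff: 146x_V − 2x_Rx_V − 2x_V².
∂π/∂x_V = 146 − 2x_R − 4x_V = 0, so x_V = 36.5 − 0.5x_R.
Likewise for Rios: x_R = 181/6 − (1/3)x_V.
Plugging x_R into Vega's best response: x_V = 36.5 − 0.5(181/6 − (1/3)x_V) ⇒ (5/6)x_V = 257/12, so x_V = 25.7.
Then x_R = 181/6 − (1/3)·25.7 = 21.6.

25.7, 21.6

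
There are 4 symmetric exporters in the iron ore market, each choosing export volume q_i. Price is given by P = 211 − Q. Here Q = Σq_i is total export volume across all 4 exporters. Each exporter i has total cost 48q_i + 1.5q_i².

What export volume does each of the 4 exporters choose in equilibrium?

20.375

A representative exporter's profit is π_i = q_i(211 − Q) − 48q_i − 1.5q_i², with Q = q_i + Σ_{j≠i} q_j.
First-order condition: 163 − 5q_i − Σ_{j≠i} q_j = 0.
Imposing symmetry (q_j = q for all j) turns Σ_{j≠i} q_j into 3q, so 163 = 8q and q = 20.375.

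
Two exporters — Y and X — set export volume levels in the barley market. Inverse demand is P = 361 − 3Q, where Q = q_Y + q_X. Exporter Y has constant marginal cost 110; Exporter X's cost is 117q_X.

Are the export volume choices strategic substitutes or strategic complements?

strategic substitutes

Exporter Y's profit: π = q_Y(361 − 3(q_Y + q_X)) − 110q_Y.
∂π/∂q_Y = 251 − 6q_Y − 3q_X = 0, so q_Y = 251/6 − 0.5q_X.
The best-response slope dq_Y/dq_X = −0.5 < 0: the reaction function is downward-sloping, so the choices are strategic substitutes.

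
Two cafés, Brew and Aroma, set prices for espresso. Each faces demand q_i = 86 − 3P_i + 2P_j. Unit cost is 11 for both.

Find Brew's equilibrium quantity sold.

Brew's profit: π = (P_{Brew} − 11)(86 − 3P_{Brew} + 2P_{Aroma}).
∂π/∂P_{Brew} = 119 − 6P_{Brew} + 2P_{Aroma} = 0 ⇒ P_{Brew} = 119/6 + (1/3)P_{Aroma}.
By symmetry P_{Aroma} = P_{Brew}; substituting into the reaction function, (2/3)P_{Brew} = 119/6 and P_{Brew} = 29.75.
q_{Brew} = 86 − 3·29.75 + 2·29.75 = 56.25.

56.25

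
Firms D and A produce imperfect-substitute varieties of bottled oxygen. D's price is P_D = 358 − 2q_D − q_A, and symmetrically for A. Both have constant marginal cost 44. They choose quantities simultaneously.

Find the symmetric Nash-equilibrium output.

Firm D's profit: π = q_D(358 − 2q_D − q_A) − 44q_D.
∂π/∂q_D = 314 − 4q_D − q_A = 0 ⇒ q_D = 78.5 − 0.25q_A.
Setting q_D = q_A in the reaction function: q_D = 78.5 − 0.25q_D, so q_D = 78.5 / 1.25 = 62.8.

62.8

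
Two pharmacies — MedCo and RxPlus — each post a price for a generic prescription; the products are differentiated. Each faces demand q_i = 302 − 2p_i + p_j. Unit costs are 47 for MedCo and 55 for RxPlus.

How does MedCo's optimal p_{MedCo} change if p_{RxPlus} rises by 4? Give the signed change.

1

MedCo's profit: π = (p_{MedCo} − 47)(302 − 2p_{MedCo} + p_{RxPlus}).
∂π/∂p_{MedCo} = 396 − 4p_{MedCo} + p_{RxPlus} = 0 ⇒ p_{MedCo} = 99 + 0.25p_{RxPlus}.
The reaction-function slope is 0.25, so a 4-unit rise in p_{RxPlus} moves p_{MedCo} by 0.25 × 4 = 1. MedCo's best response rises — the actions are strategic complements.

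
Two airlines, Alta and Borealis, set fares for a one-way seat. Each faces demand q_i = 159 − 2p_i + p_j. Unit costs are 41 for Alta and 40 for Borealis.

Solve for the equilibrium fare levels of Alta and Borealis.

Alta's profit: π = (p_{Alta} − 41)(159 − 2p_{Alta} + p_{Borealis}).
∂π/∂p_{Alta} = 241 − 4p_{Alta} + p_{Borealis} = 0 ⇒ p_{Alta} = 60.25 + 0.25p_{Borealis}.
Similarly p_{Borealis} = 59.75 + 0.25p_{Alta}.
Plugging p_{Borealis} into Alta's best response: p_{Alta} = 60.25 + 0.25(59.75 + 0.25p_{Alta}) ⇒ 0.9375p_{Alta} = 75.1875, so p_{Alta} = 80.2.
Then p_{Borealis} = 59.75 + 0.25·80.2 = 79.8.

80.2, 79.8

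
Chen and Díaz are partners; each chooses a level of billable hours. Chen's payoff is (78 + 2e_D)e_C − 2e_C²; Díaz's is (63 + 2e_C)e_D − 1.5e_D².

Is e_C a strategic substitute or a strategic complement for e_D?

strategic complements

Expanding Chen's payoff: 78e_C + 2e_De_C − 2e_C².
∂π/∂e_C = 78 + 2e_D − 4e_C = 0, so e_C = 19.5 + 0.5e_D.
The best-response slope de_C/de_D = 0.5 > 0: the reaction function is upward-sloping, so the choices are strategic complements.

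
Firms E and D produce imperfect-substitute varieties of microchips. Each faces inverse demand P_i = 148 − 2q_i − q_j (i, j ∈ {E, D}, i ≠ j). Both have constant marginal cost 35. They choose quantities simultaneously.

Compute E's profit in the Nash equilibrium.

1021.52

Firm E's profit: π = q_E(148 − 2q_E − q_D) − 35q_E.
∂π/∂q_E = 113 − 4q_E − q_D = 0 ⇒ q_E = 28.25 − 0.25q_D.
Setting q_E = q_D in the reaction function: q_E = 28.25 − 0.25q_E, so q_E = 28.25 / 1.25 = 22.6.
P_E = 148 − 2·22.6 − 22.6 = 80.2.
Profit = (80.2 − 35)·22.6 = 1021.52.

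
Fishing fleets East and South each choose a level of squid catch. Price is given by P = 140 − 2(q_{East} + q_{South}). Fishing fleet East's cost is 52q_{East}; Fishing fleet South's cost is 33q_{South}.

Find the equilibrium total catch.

Fishing fleet East's profit: π = q_{East}(140 − 2(q_{East} + q_{South})) − 52q_{East}.
∂π/∂q_{East} = 88 − 4q_{East} − 2q_{South} = 0, so q_{East} = 22 − 0.5q_{South}.
By the same steps for South: q_{South} = 26.75 − 0.5q_{East}.
Solving the two reaction functions simultaneously: (1 − (−0.5)(−0.5))q_{East} = 22 − 0.5·26.75, so 0.75q_{East} = 8.625 and q_{East} = 11.5.
Then q_{South} = 26.75 − 0.5·11.5 = 21.
Total catch: 11.5 + 21 = 32.5.

32.5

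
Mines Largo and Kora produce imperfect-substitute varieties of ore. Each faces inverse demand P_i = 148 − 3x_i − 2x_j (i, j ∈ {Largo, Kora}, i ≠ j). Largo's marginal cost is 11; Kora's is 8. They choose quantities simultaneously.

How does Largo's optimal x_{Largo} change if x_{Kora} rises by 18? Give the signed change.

-6

Mine Largo's profit: π = x_{Largo}(148 − 3x_{Largo} − 2x_{Kora}) − 11x_{Largo}.
∂π/∂x_{Largo} = 137 − 6x_{Largo} − 2x_{Kora} = 0 ⇒ x_{Largo} = 137/6 − (1/3)x_{Kora}.
The reaction-function slope is −1/3, so an 18-unit rise in x_{Kora} moves x_{Largo} by −1/3 × 18 = −6. Largo's best response falls — the actions are strategic substitutes.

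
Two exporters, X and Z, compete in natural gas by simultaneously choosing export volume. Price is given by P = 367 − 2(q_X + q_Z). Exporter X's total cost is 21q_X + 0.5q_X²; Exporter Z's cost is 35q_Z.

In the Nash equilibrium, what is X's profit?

Exporter X's profit: π = q_X(367 − 2(q_X + q_Z)) − 21q_X − 0.5q_X².
∂π/∂q_X = 346 − 5q_X − 2q_Z = 0, so q_X = 69.2 − 0.4q_Z.
For Z: ∂π/∂q_Z = 332 − 4q_Z − 2q_X = 0 ⇒ q_Z = 83 − 0.5q_X.
Plugging q_Z into X's best response: q_X = 69.2 − 0.4(83 − 0.5q_X) ⇒ 0.8q_X = 36, so q_X = 45.
Then q_Z = 83 − 0.5·45 = 60.5.
Price P = 367 − 2·105.5 = 156.
X's profit: (156 − 21)·45 − 0.5(45)² = 5062.5.

5062.5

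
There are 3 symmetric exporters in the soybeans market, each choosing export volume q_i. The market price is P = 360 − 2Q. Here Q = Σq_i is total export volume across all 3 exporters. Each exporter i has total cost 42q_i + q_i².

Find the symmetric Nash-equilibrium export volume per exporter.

A representative exporter's profit is π_i = q_i(360 − 2Q) − 42q_i − q_i², with Q = q_i + Σ_{j≠i} q_j.
First-order condition: 318 − 6q_i − 2Σ_{j≠i} q_j = 0.
Imposing symmetry (q_j = q for all j) turns Σ_{j≠i} q_j into 2q, so 318 = 10q and q = 31.8.

31.8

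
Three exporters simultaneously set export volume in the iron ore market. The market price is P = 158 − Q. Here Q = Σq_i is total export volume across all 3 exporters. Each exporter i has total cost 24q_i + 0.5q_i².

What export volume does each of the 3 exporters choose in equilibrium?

26.8

A representative exporter's profit is π_i = q_i(158 − Q) − 24q_i − 0.5q_i², with Q = q_i + Σ_{j≠i} q_j.
First-order condition: 134 − 3q_i − Σ_{j≠i} q_j = 0.
In a symmetric equilibrium every exporter chooses the same q, so Σ_{j≠i} q_j = 2q. The condition becomes 134 − 5q = 0, giving q = 134/5 = 26.8.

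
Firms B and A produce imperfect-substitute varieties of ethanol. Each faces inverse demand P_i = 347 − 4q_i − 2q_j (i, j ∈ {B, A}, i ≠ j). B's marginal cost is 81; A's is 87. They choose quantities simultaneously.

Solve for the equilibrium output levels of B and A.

Firm B's profit: π = q_B(347 − 4q_B − 2q_A) − 81q_B.
∂π/∂q_B = 266 − 8q_B − 2q_A = 0 ⇒ q_B = 33.25 − 0.25q_A.
Similarly q_A = 32.5 − 0.25q_B.
Plugging q_A into B's best response: q_B = 33.25 − 0.25(32.5 − 0.25q_B) ⇒ 0.9375q_B = 25.125, so q_B = 26.8.
Then q_A = 32.5 − 0.25·26.8 = 25.8.

26.8, 25.8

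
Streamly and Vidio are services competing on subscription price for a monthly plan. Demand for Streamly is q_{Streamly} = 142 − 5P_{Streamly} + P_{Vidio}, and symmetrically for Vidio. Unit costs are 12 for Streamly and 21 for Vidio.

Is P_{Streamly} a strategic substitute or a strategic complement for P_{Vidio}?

strategic complements

Streamly's profit: π = (P_{Streamly} − 12)(142 − 5P_{Streamly} + P_{Vidio}).
∂π/∂P_{Streamly} = 202 − 10P_{Streamly} + P_{Vidio} = 0 ⇒ P_{Streamly} = 20.2 + 0.1P_{Vidio}.
The best-response slope dP_{Streamly}/dP_{Vidio} = 0.1 > 0: the reaction function is upward-sloping, so the choices are strategic complements.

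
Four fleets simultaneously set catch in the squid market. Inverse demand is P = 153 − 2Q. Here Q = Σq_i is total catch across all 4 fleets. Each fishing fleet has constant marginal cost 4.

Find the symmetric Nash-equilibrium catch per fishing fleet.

14.9

A representative fishing fleet's profit is π_i = q_i(153 − 2Q) − 4q_i, with Q = q_i + Σ_{j≠i} q_j.
First-order condition: 149 − 4q_i − 2Σ_{j≠i} q_j = 0.
With identical fishing fleets, set every q_j = q: then 149 − 4q − 6q = 0, i.e. q = 149/10 = 14.9.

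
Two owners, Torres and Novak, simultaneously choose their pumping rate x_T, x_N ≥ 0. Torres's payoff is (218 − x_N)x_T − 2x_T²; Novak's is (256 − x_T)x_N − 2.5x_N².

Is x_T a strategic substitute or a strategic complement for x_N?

Expanding Torres's payoff: 218x_T − x_Nx_T − 2x_T².
∂π/∂x_T = 218 − x_N − 4x_T = 0, so x_T = 54.5 − 0.25x_N.
The best-response slope dx_T/dx_N = −0.25 < 0: the reaction function is downward-sloping, so the choices are strategic substitutes.

strategic substitutes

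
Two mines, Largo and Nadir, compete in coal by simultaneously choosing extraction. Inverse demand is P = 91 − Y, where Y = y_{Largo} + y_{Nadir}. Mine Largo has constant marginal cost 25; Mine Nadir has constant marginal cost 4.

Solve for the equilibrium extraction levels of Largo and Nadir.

15, 36

Mine Largo's profit: π = y_{Largo}(91 − (y_{Largo} + y_{Nadir})) − 25y_{Largo}.
∂π/∂y_{Largo} = 66 − 2y_{Largo} − y_{Nadir} = 0, so y_{Largo} = 33 − 0.5y_{Nadir}.
By the same steps for Nadir: y_{Nadir} = 43.5 − 0.5y_{Largo}.
Solving the two reaction functions simultaneously: (1 − (−0.5)(−0.5))y_{Largo} = 33 − 0.5·43.5, so 0.75y_{Largo} = 11.25 and y_{Largo} = 15.
Then y_{Nadir} = 43.5 − 0.5·15 = 36.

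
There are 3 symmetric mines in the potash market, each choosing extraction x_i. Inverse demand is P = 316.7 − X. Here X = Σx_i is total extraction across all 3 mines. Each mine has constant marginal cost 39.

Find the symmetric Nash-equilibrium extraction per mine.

69.425

A representative mine's profit is π_i = x_i(316.7 − X) − 39x_i, with X = x_i + Σ_{j≠i} x_j.
First-order condition: 277.7 − 2x_i − Σ_{j≠i} x_j = 0.
With identical mines, set every x_j = x: then 277.7 − 2x − 2x = 0, i.e. x = 277.7/4 = 69.425.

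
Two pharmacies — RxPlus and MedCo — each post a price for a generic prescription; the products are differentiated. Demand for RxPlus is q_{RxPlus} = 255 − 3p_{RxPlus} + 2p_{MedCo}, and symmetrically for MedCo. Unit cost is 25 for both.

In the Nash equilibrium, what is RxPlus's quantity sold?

172.5

RxPlus's profit: π = (p_{RxPlus} − 25)(255 − 3p_{RxPlus} + 2p_{MedCo}).
∂π/∂p_{RxPlus} = 330 − 6p_{RxPlus} + 2p_{MedCo} = 0 ⇒ p_{RxPlus} = 55 + (1/3)p_{MedCo}.
Setting p_{RxPlus} = p_{MedCo} in the reaction function: p_{RxPlus} = 55 + (1/3)p_{RxPlus}, so p_{RxPlus} = 55 / (2/3) = 82.5.
q_{RxPlus} = 255 − 3·82.5 + 2·82.5 = 172.5.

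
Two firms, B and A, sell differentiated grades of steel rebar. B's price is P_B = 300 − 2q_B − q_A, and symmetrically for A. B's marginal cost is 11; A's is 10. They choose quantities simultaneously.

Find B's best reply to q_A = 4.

71.25

Firm B's profit: π = q_B(300 − 2q_B − q_A) − 11q_B.
∂π/∂q_B = 289 − 4q_B − q_A = 0 ⇒ q_B = 72.25 − 0.25q_A.
At q_A = 4: q_B = 72.25 − 0.25·4 = 71.25.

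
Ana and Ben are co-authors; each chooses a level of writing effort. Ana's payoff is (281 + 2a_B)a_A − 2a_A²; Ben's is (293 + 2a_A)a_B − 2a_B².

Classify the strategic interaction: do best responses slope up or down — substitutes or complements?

strategic complements

Expanding Ana's payoff: 281a_A + 2a_Ba_A − 2a_A².
∂π/∂a_A = 281 + 2a_B − 4a_A = 0, so a_A = 70.25 + 0.5a_B.
The best-response slope da_A/da_B = 0.5 > 0: the reaction function is upward-sloping, so the choices are strategic complements.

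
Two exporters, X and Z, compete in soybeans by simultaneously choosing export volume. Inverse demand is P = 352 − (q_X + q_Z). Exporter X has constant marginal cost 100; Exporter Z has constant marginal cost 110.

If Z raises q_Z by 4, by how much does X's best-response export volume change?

Exporter X's profit: π = q_X(352 − (q_X + q_Z)) − 100q_X.
∂π/∂q_X = 252 − 2q_X − q_Z = 0, so q_X = 126 − 0.5q_Z.
The reaction-function slope is −0.5, so a 4-unit rise in q_Z moves q_X by −0.5 × 4 = −2. X's best response falls — the actions are strategic substitutes.

-2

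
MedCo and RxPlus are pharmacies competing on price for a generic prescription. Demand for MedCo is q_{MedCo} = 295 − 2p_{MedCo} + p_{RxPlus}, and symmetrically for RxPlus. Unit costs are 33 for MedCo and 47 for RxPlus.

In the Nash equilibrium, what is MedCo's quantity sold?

178.4

MedCo's profit: π = (p_{MedCo} − 33)(295 − 2p_{MedCo} + p_{RxPlus}).
∂π/∂p_{MedCo} = 361 − 4p_{MedCo} + p_{RxPlus} = 0 ⇒ p_{MedCo} = 90.25 + 0.25p_{RxPlus}.
Similarly p_{RxPlus} = 97.25 + 0.25p_{MedCo}.
Solving the two reaction functions simultaneously: (1 − (0.25)(0.25))p_{MedCo} = 90.25 + 0.25·97.25, so 0.9375p_{MedCo} = 114.5625 and p_{MedCo} = 122.2.
Then p_{RxPlus} = 97.25 + 0.25·122.2 = 127.8.
q_{MedCo} = 295 − 2·122.2 + 127.8 = 178.4.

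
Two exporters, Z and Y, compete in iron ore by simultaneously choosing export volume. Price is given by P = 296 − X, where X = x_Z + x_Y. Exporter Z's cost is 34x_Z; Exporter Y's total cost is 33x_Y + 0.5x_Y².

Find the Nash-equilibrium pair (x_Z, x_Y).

104.6, 52.8

Exporter Z's profit: π = x_Z(296 − (x_Z + x_Y)) − 34x_Z.
∂π/∂x_Z = 262 − 2x_Z − x_Y = 0, so x_Z = 131 − 0.5x_Y.
For Y: ∂π/∂x_Y = 263 − 3x_Y − x_Z = 0 ⇒ x_Y = 263/3 − (1/3)x_Z.
Plugging x_Y into Z's best response: x_Z = 131 − 0.5(263/3 − (1/3)x_Z) ⇒ (5/6)x_Z = 523/6, so x_Z = 104.6.
Then x_Y = 263/3 − (1/3)·104.6 = 52.8.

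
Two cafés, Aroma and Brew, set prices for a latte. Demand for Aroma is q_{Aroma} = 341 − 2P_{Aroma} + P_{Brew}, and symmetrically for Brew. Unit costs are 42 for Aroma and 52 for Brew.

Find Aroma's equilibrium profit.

20402

Aroma's profit: π = (P_{Aroma} − 42)(341 − 2P_{Aroma} + P_{Brew}).
∂π/∂P_{Aroma} = 425 − 4P_{Aroma} + P_{Brew} = 0 ⇒ P_{Aroma} = 106.25 + 0.25P_{Brew}.
Similarly P_{Brew} = 111.25 + 0.25P_{Aroma}.
Substituting the second reaction function into the first: P_{Aroma} = 106.25 + 0.25(111.25 + 0.25P_{Aroma}), which gives 0.9375P_{Aroma} = 134.0625 ⇒ P_{Aroma} = 143.
Then P_{Brew} = 111.25 + 0.25·143 = 147.
q_{Aroma} = 341 − 2·143 + 147 = 202.
Profit = (143 − 42)·202 = 20402.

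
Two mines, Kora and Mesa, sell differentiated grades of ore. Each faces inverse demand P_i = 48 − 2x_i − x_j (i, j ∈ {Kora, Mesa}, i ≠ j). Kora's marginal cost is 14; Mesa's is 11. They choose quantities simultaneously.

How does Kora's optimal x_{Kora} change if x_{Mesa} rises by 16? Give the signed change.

Mine Kora's profit: π = x_{Kora}(48 − 2x_{Kora} − x_{Mesa}) − 14x_{Kora}.
∂π/∂x_{Kora} = 34 − 4x_{Kora} − x_{Mesa} = 0 ⇒ x_{Kora} = 8.5 − 0.25x_{Mesa}.
The reaction-function slope is −0.25, so a 16-unit rise in x_{Mesa} moves x_{Kora} by −0.25 × 16 = −4. Kora's best response falls — the actions are strategic substitutes.

-4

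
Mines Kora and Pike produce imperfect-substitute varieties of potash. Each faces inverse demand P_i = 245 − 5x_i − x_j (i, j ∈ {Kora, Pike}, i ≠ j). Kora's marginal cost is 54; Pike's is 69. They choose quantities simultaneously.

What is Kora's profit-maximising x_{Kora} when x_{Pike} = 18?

17.3

Mine Kora's profit: π = x_{Kora}(245 − 5x_{Kora} − x_{Pike}) − 54x_{Kora}.
∂π/∂x_{Kora} = 191 − 10x_{Kora} − x_{Pike} = 0 ⇒ x_{Kora} = 19.1 − 0.1x_{Pike}.
At x_{Pike} = 18: x_{Kora} = 19.1 − 0.1·18 = 17.3.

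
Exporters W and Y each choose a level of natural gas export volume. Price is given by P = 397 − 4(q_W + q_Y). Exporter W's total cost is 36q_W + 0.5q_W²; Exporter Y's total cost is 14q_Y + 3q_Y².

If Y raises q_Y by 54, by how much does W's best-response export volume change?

Exporter W's profit: π = q_W(397 − 4(q_W + q_Y)) − 36q_W − 0.5q_W².
∂π/∂q_W = 361 − 9q_W − 4q_Y = 0, so q_W = 361/9 − (4/9)q_Y.
The reaction-function slope is −4/9, so a 54-unit rise in q_Y moves q_W by −4/9 × 54 = −24. W's best response falls — the actions are strategic substitutes.

-24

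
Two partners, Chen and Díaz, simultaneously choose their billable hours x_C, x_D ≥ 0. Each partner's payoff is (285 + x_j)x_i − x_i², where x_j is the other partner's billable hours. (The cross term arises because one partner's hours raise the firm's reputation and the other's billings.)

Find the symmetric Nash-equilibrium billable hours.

285

Chen's payoff is (285 + x_D)x_C − x_C².
∂π/∂x_C = 285 + x_D − 2x_C = 0, so x_C = 142.5 + 0.5x_D.
The game is symmetric, so in equilibrium x_D = x_C: the reaction function gives 0.5x_C = 142.5, hence x_C = 285.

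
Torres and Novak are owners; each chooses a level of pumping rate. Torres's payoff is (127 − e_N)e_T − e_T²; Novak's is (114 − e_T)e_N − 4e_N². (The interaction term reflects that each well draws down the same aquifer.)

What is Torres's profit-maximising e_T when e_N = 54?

36.5

Expanding Torres's payoff: 127e_T − e_Ne_T − e_T².
∂π/∂e_T = 127 − e_N − 2e_T = 0, so e_T = 63.5 − 0.5e_N.
At e_N = 54: e_T = 63.5 − 0.5·54 = 36.5.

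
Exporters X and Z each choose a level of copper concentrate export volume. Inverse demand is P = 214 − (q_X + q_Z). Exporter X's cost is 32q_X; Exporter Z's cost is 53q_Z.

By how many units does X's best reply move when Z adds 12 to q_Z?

Exporter X's profit: π = q_X(214 − (q_X + q_Z)) − 32q_X.
∂π/∂q_X = 182 − 2q_X − q_Z = 0, so q_X = 91 − 0.5q_Z.
The reaction-function slope is −0.5, so a 12-unit rise in q_Z moves q_X by −0.5 × 12 = −6. X's best response falls — the actions are strategic substitutes.

-6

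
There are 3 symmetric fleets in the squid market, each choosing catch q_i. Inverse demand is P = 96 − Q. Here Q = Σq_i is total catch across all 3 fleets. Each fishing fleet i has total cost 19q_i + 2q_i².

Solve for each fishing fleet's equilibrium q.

A representative fishing fleet's profit is π_i = q_i(96 − Q) − 19q_i − 2q_i², with Q = q_i + Σ_{j≠i} q_j.
First-order condition: 77 − 6q_i − Σ_{j≠i} q_j = 0.
In a symmetric equilibrium every fishing fleet chooses the same q, so Σ_{j≠i} q_j = 2q. The condition becomes 77 − 8q = 0, giving q = 77/8 = 9.625.

9.625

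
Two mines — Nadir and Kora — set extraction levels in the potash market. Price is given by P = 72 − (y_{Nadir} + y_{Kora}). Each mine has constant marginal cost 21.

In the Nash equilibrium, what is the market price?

Mine Nadir's profit: π = y_{Nadir}(72 − (y_{Nadir} + y_{Kora})) − 21y_{Nadir}.
∂π/∂y_{Nadir} = 51 − 2y_{Nadir} − y_{Kora} = 0, so y_{Nadir} = 25.5 − 0.5y_{Kora}.
Setting y_{Nadir} = y_{Kora} in the reaction function: y_{Nadir} = 25.5 − 0.5y_{Nadir}, so y_{Nadir} = 25.5 / 1.5 = 17.
Equilibrium price: P = 72 − 34 = 38.

38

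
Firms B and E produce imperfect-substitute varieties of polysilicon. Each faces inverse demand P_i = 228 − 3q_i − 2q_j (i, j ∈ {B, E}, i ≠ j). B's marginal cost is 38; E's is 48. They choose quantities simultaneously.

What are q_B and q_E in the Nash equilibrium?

Firm B's profit: π = q_B(228 − 3q_B − 2q_E) − 38q_B.
∂π/∂q_B = 190 − 6q_B − 2q_E = 0 ⇒ q_B = 95/3 − (1/3)q_E.
Similarly q_E = 30 − (1/3)q_B.
Solving the two reaction functions simultaneously: (1 − (−1/3)(−1/3))q_B = 95/3 − (1/3)·30, so (8/9)q_B = 65/3 and q_B = 24.375.
Then q_E = 30 − (1/3)·24.375 = 21.875.

24.375, 21.875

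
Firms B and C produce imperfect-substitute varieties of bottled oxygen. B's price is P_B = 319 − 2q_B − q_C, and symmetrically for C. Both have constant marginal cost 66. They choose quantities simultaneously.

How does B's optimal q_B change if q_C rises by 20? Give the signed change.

Firm B's profit: π = q_B(319 − 2q_B − q_C) − 66q_B.
∂π/∂q_B = 253 − 4q_B − q_C = 0 ⇒ q_B = 63.25 − 0.25q_C.
The reaction-function slope is −0.25, so a 20-unit rise in q_C moves q_B by −0.25 × 20 = −5. B's best response falls — the actions are strategic substitutes.

-5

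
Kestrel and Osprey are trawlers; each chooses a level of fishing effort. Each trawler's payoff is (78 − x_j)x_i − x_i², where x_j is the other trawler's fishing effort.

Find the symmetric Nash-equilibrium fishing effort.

26

Kestrel's payoff is (78 − x_O)x_K − x_K².
∂π/∂x_K = 78 − x_O − 2x_K = 0, so x_K = 39 − 0.5x_O.
Setting x_K = x_O in the reaction function: x_K = 39 − 0.5x_K, so x_K = 39 / 1.5 = 26.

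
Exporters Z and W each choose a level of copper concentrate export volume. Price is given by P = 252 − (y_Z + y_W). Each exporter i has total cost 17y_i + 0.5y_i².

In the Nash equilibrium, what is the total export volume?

Exporter Z's profit: π = y_Z(252 − (y_Z + y_W)) − 17y_Z − 0.5y_Z².
∂π/∂y_Z = 235 − 3y_Z − y_W = 0, so y_Z = 235/3 − (1/3)y_W.
Setting y_Z = y_W in the reaction function: y_Z = 235/3 − (1/3)y_Z, so y_Z = (235/3) / (4/3) = 58.75.
Total export volume: 58.75 + 58.75 = 117.5.

117.5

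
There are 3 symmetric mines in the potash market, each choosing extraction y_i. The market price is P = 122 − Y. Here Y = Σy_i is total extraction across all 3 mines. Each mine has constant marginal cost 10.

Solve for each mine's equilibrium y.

28

A representative mine's profit is π_i = y_i(122 − Y) − 10y_i, with Y = y_i + Σ_{j≠i} y_j.
First-order condition: 112 − 2y_i − Σ_{j≠i} y_j = 0.
With identical mines, set every y_j = y: then 112 − 2y − 2y = 0, i.e. y = 112/4 = 28.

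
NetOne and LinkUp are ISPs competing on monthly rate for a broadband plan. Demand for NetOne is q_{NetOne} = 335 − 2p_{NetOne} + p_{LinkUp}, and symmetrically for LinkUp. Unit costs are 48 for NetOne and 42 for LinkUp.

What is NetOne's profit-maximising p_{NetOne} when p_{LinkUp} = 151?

NetOne's profit: π = (p_{NetOne} − 48)(335 − 2p_{NetOne} + p_{LinkUp}).
∂π/∂p_{NetOne} = 431 − 4p_{NetOne} + p_{LinkUp} = 0 ⇒ p_{NetOne} = 107.75 + 0.25p_{LinkUp}.
At p_{LinkUp} = 151: p_{NetOne} = 107.75 + 0.25·151 = 145.5.

145.5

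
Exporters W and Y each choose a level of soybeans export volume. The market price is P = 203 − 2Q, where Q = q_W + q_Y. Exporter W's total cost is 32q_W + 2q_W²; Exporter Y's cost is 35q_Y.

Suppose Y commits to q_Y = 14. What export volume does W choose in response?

Exporter W's profit: π = q_W(203 − 2(q_W + q_Y)) − 32q_W − 2q_W².
∂π/∂q_W = 171 − 8q_W − 2q_Y = 0, so q_W = 21.375 − 0.25q_Y.
At q_Y = 14: q_W = 21.375 − 0.25·14 = 17.875.

17.875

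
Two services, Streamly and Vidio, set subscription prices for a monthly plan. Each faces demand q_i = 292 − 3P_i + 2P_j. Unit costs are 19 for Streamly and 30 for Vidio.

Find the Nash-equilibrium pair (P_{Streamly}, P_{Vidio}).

Streamly's profit: π = (P_{Streamly} − 19)(292 − 3P_{Streamly} + 2P_{Vidio}).
∂π/∂P_{Streamly} = 349 − 6P_{Streamly} + 2P_{Vidio} = 0 ⇒ P_{Streamly} = 349/6 + (1/3)P_{Vidio}.
Similarly P_{Vidio} = 191/3 + (1/3)P_{Streamly}.
Plugging P_{Vidio} into Streamly's best response: P_{Streamly} = 349/6 + (1/3)(191/3 + (1/3)P_{Streamly}) ⇒ (8/9)P_{Streamly} = 1429/18, so P_{Streamly} = 89.3125.
Then P_{Vidio} = 191/3 + (1/3)·89.3125 = 93.4375.

89.3125, 93.4375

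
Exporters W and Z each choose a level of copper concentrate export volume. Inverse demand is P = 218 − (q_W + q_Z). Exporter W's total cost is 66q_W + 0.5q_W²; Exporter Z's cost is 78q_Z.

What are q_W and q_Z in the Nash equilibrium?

Exporter W's profit: π = q_W(218 − (q_W + q_Z)) − 66q_W − 0.5q_W².
∂π/∂q_W = 152 − 3q_W − q_Z = 0, so q_W = 152/3 − (1/3)q_Z.
For Z: ∂π/∂q_Z = 140 − 2q_Z − q_W = 0 ⇒ q_Z = 70 − 0.5q_W.
Solving the two reaction functions simultaneously: (1 − (−1/3)(−0.5))q_W = 152/3 − (1/3)·70, so (5/6)q_W = 82/3 and q_W = 32.8.
Then q_Z = 70 − 0.5·32.8 = 53.6.

32.8, 53.6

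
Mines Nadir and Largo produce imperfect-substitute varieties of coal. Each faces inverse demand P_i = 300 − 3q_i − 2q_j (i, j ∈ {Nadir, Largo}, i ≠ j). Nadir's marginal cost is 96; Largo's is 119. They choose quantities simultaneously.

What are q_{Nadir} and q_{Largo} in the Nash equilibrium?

26.9375, 21.1875

Mine Nadir's profit: π = q_{Nadir}(300 − 3q_{Nadir} − 2q_{Largo}) − 96q_{Nadir}.
∂π/∂q_{Nadir} = 204 − 6q_{Nadir} − 2q_{Largo} = 0 ⇒ q_{Nadir} = 34 − (1/3)q_{Largo}.
Similarly q_{Largo} = 181/6 − (1/3)q_{Nadir}.
Plugging q_{Largo} into Nadir's best response: q_{Nadir} = 34 − (1/3)(181/6 − (1/3)q_{Nadir}) ⇒ (8/9)q_{Nadir} = 431/18, so q_{Nadir} = 26.9375.
Then q_{Largo} = 181/6 − (1/3)·26.9375 = 21.1875.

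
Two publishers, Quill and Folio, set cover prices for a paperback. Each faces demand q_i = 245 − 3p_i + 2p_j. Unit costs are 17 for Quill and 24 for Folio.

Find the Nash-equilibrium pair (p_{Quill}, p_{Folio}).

Quill's profit: π = (p_{Quill} − 17)(245 − 3p_{Quill} + 2p_{Folio}).
∂π/∂p_{Quill} = 296 − 6p_{Quill} + 2p_{Folio} = 0 ⇒ p_{Quill} = 148/3 + (1/3)p_{Folio}.
Similarly p_{Folio} = 317/6 + (1/3)p_{Quill}.
Solving the two reaction functions simultaneously: (1 − (1/3)(1/3))p_{Quill} = 148/3 + (1/3)·(317/6), so (8/9)p_{Quill} = 1205/18 and p_{Quill} = 75.3125.
Then p_{Folio} = 317/6 + (1/3)·75.3125 = 77.9375.

75.3125, 77.9375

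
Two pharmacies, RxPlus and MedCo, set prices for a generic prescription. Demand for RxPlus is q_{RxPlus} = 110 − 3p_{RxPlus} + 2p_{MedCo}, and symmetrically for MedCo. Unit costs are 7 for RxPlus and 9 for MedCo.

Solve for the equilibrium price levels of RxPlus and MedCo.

RxPlus's profit: π = (p_{RxPlus} − 7)(110 − 3p_{RxPlus} + 2p_{MedCo}).
∂π/∂p_{RxPlus} = 131 − 6p_{RxPlus} + 2p_{MedCo} = 0 ⇒ p_{RxPlus} = 131/6 + (1/3)p_{MedCo}.
Similarly p_{MedCo} = 137/6 + (1/3)p_{RxPlus}.
Plugging p_{MedCo} into RxPlus's best response: p_{RxPlus} = 131/6 + (1/3)(137/6 + (1/3)p_{RxPlus}) ⇒ (8/9)p_{RxPlus} = 265/9, so p_{RxPlus} = 33.125.
Then p_{MedCo} = 137/6 + (1/3)·33.125 = 33.875.

33.125, 33.875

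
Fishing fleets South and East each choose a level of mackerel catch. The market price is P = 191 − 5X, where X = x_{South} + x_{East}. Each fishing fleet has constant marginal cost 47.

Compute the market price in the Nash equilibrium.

95

Fishing fleet South's profit: π = x_{South}(191 − 5(x_{South} + x_{East})) − 47x_{South}.
∂π/∂x_{South} = 144 − 10x_{South} − 5x_{East} = 0, so x_{South} = 14.4 − 0.5x_{East}.
Setting x_{South} = x_{East} in the reaction function: x_{South} = 14.4 − 0.5x_{South}, so x_{South} = 14.4 / 1.5 = 9.6.
Equilibrium price: P = 191 − 5·19.2 = 95.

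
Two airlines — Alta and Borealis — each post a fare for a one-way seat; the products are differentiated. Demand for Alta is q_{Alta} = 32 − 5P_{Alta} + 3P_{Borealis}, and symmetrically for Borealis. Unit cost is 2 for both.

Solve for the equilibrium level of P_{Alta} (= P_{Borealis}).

Alta's profit: π = (P_{Alta} − 2)(32 − 5P_{Alta} + 3P_{Borealis}).
∂π/∂P_{Alta} = 42 − 10P_{Alta} + 3P_{Borealis} = 0 ⇒ P_{Alta} = 4.2 + 0.3P_{Borealis}.
The game is symmetric, so in equilibrium P_{Borealis} = P_{Alta}: the reaction function gives 0.7P_{Alta} = 4.2, hence P_{Alta} = 6.

6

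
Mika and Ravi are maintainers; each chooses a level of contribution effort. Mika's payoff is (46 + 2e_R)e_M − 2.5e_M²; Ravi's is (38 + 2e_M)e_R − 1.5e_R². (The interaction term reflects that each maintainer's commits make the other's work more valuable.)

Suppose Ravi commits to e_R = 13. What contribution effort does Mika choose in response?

14.4

Expanding Mika's payoff: 46e_M + 2e_Re_M − 2.5e_M².
∂π/∂e_M = 46 + 2e_R − 5e_M = 0, so e_M = 9.2 + 0.4e_R.
At e_R = 13: e_M = 9.2 + 0.4·13 = 14.4.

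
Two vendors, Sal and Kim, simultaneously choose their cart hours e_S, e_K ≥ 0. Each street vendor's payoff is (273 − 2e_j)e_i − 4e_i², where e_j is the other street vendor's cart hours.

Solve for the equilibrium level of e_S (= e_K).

Sal's payoff is (273 − 2e_K)e_S − 4e_S².
∂π/∂e_S = 273 − 2e_K − 8e_S = 0, so e_S = 34.125 − 0.25e_K.
The game is symmetric, so in equilibrium e_K = e_S: the reaction function gives 1.25e_S = 34.125, hence e_S = 27.3.

27.3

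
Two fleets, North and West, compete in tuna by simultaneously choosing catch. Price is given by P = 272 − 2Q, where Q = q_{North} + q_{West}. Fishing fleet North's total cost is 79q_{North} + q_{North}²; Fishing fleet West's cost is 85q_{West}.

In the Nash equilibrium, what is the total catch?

Fishing fleet North's profit: π = q_{North}(272 − 2(q_{North} + q_{West})) − 79q_{North} − q_{North}².
∂π/∂q_{North} = 193 − 6q_{North} − 2q_{West} = 0, so q_{North} = 193/6 − (1/3)q_{West}.
For West: ∂π/∂q_{West} = 187 − 4q_{West} − 2q_{North} = 0 ⇒ q_{West} = 46.75 − 0.5q_{North}.
Substituting the second reaction function into the first: q_{North} = 193/6 − (1/3)(46.75 − 0.5q_{North}), which gives (5/6)q_{North} = 199/12 ⇒ q_{North} = 19.9.
Then q_{West} = 46.75 − 0.5·19.9 = 36.8.
Total catch: 19.9 + 36.8 = 56.7.

56.7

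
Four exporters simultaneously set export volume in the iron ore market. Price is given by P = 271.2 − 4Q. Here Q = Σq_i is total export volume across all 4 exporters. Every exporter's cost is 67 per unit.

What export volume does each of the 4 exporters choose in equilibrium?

A representative exporter's profit is π_i = q_i(271.2 − 4Q) − 67q_i, with Q = q_i + Σ_{j≠i} q_j.
First-order condition: 204.2 − 8q_i − 4Σ_{j≠i} q_j = 0.
In a symmetric equilibrium every exporter chooses the same q, so Σ_{j≠i} q_j = 3q. The condition becomes 204.2 − 20q = 0, giving q = 204.2/20 = 10.21.

10.21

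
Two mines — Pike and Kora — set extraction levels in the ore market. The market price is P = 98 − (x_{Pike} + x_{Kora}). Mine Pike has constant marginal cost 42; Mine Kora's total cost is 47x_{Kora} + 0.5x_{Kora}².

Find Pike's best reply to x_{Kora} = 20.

18

Mine Pike's profit: π = x_{Pike}(98 − (x_{Pike} + x_{Kora})) − 42x_{Pike}.
∂π/∂x_{Pike} = 56 − 2x_{Pike} − x_{Kora} = 0, so x_{Pike} = 28 − 0.5x_{Kora}.
At x_{Kora} = 20: x_{Pike} = 28 − 0.5·20 = 18.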